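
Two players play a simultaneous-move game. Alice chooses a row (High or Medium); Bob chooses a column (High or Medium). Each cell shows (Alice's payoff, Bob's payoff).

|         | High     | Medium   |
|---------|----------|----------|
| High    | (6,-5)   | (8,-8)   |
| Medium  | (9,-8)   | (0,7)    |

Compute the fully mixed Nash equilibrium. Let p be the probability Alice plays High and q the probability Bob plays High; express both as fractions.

p = 5/6, q = 8/11

In a mixed NE each player is indifferent between their pure strategies, so the opponent's mix sets the indifference.
Bob indifferent between High and Medium: p·(-5) + (1−p)·(-8) = p·(-8) + (1−p)·7 ⟹ (-8) + 3p = 7 + (-15)p ⟹ p = 5/6.
Alice indifferent between High and Medium: q·6 + (1−q)·8 = q·9 + (1−q)·0 ⟹ 8 + (-2)q = 0 + 9q ⟹ q = 8/11.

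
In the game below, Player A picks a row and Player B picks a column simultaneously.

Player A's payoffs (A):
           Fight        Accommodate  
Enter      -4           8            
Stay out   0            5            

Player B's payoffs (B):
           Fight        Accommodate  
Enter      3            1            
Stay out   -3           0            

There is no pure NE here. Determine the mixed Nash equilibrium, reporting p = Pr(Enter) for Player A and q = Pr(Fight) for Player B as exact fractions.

p = 3/5, q = 3/7

Each player's mixing probability is pinned down by making the *other* player indifferent.
Player B indifferent between Fight and Accommodate: p·3 + (1−p)·(-3) = p·1 + (1−p)·0 ⟹ (-3) + 6p = 0 + 1p ⟹ p = 3/5.
Player A indifferent between Enter and Stay out: q·(-4) + (1−q)·8 = q·0 + (1−q)·5 ⟹ 8 + (-12)q = 5 + (-5)q ⟹ q = 3/7.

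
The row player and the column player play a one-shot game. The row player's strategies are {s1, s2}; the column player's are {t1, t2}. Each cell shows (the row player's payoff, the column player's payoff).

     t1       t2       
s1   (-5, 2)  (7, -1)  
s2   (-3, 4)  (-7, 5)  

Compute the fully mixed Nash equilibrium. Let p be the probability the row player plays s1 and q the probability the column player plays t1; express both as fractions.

Each player's mixing probability is pinned down by making the *other* player indifferent.
The column player indifferent between t1 and t2: p·2 + (1−p)·4 = p·(-1) + (1−p)·5 ⟹ 4 + (-2)p = 5 + (-6)p ⟹ p = 1/4.
The row player indifferent between s1 and s2: q·(-5) + (1−q)·7 = q·(-3) + (1−q)·(-7) ⟹ 7 + (-12)q = (-7) + 4q ⟹ q = 7/8.

p = 1/4, q = 7/8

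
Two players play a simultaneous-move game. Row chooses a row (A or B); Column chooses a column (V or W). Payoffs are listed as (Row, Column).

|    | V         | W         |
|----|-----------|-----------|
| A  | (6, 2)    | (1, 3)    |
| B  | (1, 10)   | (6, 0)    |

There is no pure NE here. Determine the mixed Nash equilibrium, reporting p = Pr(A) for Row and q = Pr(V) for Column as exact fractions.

p = 10/11, q = 1/2

In a mixed NE each player is indifferent between their pure strategies, so the opponent's mix sets the indifference.
Column indifferent between V and W: p·2 + (1−p)·10 = p·3 + (1−p)·0 ⟹ 10 + (-8)p = 0 + 3p ⟹ p = 10/11.
Row indifferent between A and B: q·6 + (1−q)·1 = q·1 + (1−q)·6 ⟹ 1 + 5q = 6 + (-5)q ⟹ q = 1/2.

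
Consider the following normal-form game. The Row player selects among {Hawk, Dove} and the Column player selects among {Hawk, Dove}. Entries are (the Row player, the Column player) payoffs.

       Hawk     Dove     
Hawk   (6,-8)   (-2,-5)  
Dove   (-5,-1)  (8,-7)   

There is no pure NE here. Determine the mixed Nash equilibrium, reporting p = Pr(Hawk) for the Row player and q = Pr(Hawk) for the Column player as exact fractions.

In a mixed NE each player is indifferent between their pure strategies, so the opponent's mix sets the indifference.
The Column player indifferent between Hawk and Dove: p·(-8) + (1−p)·(-1) = p·(-5) + (1−p)·(-7) ⟹ (-1) + (-7)p = (-7) + 2p ⟹ p = 2/3.
The Row player indifferent between Hawk and Dove: q·6 + (1−q)·(-2) = q·(-5) + (1−q)·8 ⟹ (-2) + 8q = 8 + (-13)q ⟹ q = 10/21.

p = 2/3, q = 10/21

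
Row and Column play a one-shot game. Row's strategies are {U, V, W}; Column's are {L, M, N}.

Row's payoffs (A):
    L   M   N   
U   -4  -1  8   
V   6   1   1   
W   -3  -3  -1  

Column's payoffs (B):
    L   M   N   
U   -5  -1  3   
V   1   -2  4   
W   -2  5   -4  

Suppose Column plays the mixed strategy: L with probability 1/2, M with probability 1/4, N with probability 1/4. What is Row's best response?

Row's best reply maximizes expected payoff against the mix.
U: (1/2)·(-4) + (1/4)·(-1) + (1/4)·8 = -1/4
V: (1/2)·6 + (1/4)·1 + (1/4)·1 = 7/2
W: (1/2)·(-3) + (1/4)·(-3) + (1/4)·(-1) = -5/2
Highest expected payoff is 7/2, from V.

V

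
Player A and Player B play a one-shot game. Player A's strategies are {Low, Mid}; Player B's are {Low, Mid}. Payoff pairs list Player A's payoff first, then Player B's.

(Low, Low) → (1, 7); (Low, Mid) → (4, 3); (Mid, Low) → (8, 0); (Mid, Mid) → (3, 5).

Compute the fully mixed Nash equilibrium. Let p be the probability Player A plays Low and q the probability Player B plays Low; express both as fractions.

Each player's mixing probability is pinned down by making the *other* player indifferent.
Player B indifferent between Low and Mid: p·7 + (1−p)·0 = p·3 + (1−p)·5 ⟹ 0 + 7p = 5 + (-2)p ⟹ p = 5/9.
Player A indifferent between Low and Mid: q·1 + (1−q)·4 = q·8 + (1−q)·3 ⟹ 4 + (-3)q = 3 + 5q ⟹ q = 1/8.

p = 5/9, q = 1/8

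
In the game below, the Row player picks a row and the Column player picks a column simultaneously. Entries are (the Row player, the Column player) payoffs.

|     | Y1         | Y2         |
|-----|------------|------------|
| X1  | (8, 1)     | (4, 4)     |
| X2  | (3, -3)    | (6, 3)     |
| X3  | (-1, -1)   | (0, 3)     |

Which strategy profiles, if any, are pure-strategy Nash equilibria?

(X2, Y2)

Check mutual best responses: a cell is a NE iff neither player can gain by unilaterally deviating.
The Row player's best responses — vs Y1: X1 (payoff 8); vs Y2: X2 (payoff 6).
The Column player's best responses — vs X1: Y2 (payoff 4); vs X2: Y2 (payoff 3); vs X3: Y2 (payoff 3).
The only mutual best response is (X2, Y2); neither player gains by switching there.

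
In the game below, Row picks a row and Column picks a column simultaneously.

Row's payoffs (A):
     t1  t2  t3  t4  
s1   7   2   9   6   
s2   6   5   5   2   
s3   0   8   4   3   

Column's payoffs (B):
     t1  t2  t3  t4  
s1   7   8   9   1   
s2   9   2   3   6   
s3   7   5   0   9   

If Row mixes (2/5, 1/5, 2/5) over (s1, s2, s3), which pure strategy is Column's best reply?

t1

Compute Column's expected payoff from each pure strategy against the given mix.
t1: (2/5)·7 + (1/5)·9 + (2/5)·7 = 37/5
t2: (2/5)·8 + (1/5)·2 + (2/5)·5 = 28/5
t3: (2/5)·9 + (1/5)·3 + (2/5)·0 = 21/5
t4: (2/5)·1 + (1/5)·6 + (2/5)·9 = 26/5
Highest expected payoff is 37/5, from t1.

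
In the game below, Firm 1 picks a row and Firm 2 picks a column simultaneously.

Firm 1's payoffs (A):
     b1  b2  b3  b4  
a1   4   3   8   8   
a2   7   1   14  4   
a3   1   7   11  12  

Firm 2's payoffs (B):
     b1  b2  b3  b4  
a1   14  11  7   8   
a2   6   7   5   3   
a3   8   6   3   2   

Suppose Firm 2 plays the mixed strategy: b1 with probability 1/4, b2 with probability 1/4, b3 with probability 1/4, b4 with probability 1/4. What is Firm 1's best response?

Firm 1's best reply maximizes expected payoff against the mix.
a1: (1/4)·4 + (1/4)·3 + (1/4)·8 + (1/4)·8 = 23/4
a2: (1/4)·7 + (1/4)·1 + (1/4)·14 + (1/4)·4 = 13/2
a3: (1/4)·1 + (1/4)·7 + (1/4)·11 + (1/4)·12 = 31/4
Highest expected payoff is 31/4, from a3.

a3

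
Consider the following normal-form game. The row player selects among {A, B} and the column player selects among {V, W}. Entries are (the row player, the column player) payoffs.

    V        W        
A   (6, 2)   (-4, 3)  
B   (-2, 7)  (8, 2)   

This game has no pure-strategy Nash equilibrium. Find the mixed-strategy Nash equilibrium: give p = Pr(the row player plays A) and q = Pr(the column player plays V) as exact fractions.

p = 5/6, q = 3/5

Each player's mixing probability is pinned down by making the *other* player indifferent.
The column player indifferent between V and W: p·2 + (1−p)·7 = p·3 + (1−p)·2 ⟹ 7 + (-5)p = 2 + 1p ⟹ p = 5/6.
The row player indifferent between A and B: q·6 + (1−q)·(-4) = q·(-2) + (1−q)·8 ⟹ (-4) + 10q = 8 + (-10)q ⟹ q = 3/5.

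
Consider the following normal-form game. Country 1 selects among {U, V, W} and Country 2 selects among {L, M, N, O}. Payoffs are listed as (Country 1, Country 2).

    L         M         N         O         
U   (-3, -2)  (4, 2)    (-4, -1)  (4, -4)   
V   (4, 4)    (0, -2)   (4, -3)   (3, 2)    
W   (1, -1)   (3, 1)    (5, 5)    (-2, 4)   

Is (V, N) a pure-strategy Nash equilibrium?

No

Holding Country 2 at N: Country 1 gets 4 from V but could get 5 by switching to W. Country 1 has a profitable deviation.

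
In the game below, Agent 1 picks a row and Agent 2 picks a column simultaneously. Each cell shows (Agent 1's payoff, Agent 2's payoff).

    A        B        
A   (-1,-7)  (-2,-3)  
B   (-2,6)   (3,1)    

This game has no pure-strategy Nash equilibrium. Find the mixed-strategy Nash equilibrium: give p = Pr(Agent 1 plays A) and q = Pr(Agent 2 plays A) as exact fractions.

p = 5/9, q = 5/6

Each player's mixing probability is pinned down by making the *other* player indifferent.
Agent 2 indifferent between A and B: p·(-7) + (1−p)·6 = p·(-3) + (1−p)·1 ⟹ 6 + (-13)p = 1 + (-4)p ⟹ p = 5/9.
Agent 1 indifferent between A and B: q·(-1) + (1−q)·(-2) = q·(-2) + (1−q)·3 ⟹ (-2) + 1q = 3 + (-5)q ⟹ q = 5/6.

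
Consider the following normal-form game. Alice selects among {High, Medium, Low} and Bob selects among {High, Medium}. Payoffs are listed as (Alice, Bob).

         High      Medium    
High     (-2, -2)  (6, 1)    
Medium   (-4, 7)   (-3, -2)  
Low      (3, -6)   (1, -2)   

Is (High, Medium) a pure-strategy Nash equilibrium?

Holding Bob at Medium: Alice gets 6 from High, versus -3 from Medium, 1 from Low. No profitable deviation for Alice.
Holding Alice at High: Bob gets 1 from Medium, versus -2 from High. No profitable deviation for Bob either.

Yes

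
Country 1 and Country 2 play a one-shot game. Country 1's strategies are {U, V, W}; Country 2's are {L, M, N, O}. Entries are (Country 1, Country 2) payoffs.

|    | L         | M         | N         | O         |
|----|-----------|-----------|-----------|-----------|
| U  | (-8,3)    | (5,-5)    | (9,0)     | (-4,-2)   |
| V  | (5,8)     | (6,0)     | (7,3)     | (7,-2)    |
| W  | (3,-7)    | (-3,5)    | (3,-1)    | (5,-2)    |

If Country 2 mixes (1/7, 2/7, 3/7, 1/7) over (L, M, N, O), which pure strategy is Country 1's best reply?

Compute Country 1's expected payoff from each pure strategy against the given mix.
U: (1/7)·(-8) + (2/7)·5 + (3/7)·9 + (1/7)·(-4) = 25/7
V: (1/7)·5 + (2/7)·6 + (3/7)·7 + (1/7)·7 = 45/7
W: (1/7)·3 + (2/7)·(-3) + (3/7)·3 + (1/7)·5 = 11/7
Highest expected payoff is 45/7, from V.

V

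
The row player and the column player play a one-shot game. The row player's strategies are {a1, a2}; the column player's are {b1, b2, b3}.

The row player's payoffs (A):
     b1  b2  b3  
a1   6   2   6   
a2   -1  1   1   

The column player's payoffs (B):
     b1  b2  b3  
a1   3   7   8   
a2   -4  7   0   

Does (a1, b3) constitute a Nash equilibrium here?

Holding the column player at b3: the row player gets 6 from a1, versus 1 from a2. No profitable deviation for the row player.
Holding the row player at a1: the column player gets 8 from b3, versus 3 from b1, 7 from b2. No profitable deviation for the column player either.

Yes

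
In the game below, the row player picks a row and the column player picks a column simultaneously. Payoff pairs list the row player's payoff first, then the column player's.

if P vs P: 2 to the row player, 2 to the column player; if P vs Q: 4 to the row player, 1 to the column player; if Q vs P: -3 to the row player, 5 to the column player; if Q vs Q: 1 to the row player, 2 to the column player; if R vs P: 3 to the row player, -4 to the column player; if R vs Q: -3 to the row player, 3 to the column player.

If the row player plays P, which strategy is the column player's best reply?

P

With the row player fixed at P, the column player's payoffs are: P → 2, Q → 1.
The maximum is 2, achieved by P.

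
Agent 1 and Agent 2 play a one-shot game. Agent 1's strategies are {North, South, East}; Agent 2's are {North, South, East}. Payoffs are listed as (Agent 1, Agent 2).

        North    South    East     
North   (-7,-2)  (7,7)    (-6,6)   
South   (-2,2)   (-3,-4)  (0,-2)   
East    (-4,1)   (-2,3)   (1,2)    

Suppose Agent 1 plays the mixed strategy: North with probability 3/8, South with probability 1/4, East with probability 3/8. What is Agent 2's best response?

South

Agent 2's best reply maximizes expected payoff against the mix.
North: (3/8)·(-2) + (1/4)·2 + (3/8)·1 = 1/8
South: (3/8)·7 + (1/4)·(-4) + (3/8)·3 = 11/4
East: (3/8)·6 + (1/4)·(-2) + (3/8)·2 = 5/2
Highest expected payoff is 11/4, from South.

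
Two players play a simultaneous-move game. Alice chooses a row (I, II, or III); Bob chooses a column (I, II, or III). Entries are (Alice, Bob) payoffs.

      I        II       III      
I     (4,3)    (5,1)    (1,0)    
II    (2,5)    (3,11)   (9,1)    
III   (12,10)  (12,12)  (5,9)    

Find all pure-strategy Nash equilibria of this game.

(III, II)

Find each player's best response to every opponent strategy; NE are the intersections.
Alice's best responses — vs I: III (payoff 12); vs II: III (payoff 12); vs III: II (payoff 9).
Bob's best responses — vs I: I (payoff 3); vs II: II (payoff 11); vs III: II (payoff 12).
The only mutual best response is (III, II); neither player gains by switching there.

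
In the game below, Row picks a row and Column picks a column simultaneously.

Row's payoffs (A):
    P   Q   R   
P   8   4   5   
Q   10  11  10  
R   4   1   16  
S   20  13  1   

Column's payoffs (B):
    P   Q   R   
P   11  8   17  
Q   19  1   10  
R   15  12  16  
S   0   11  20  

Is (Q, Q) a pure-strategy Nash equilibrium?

Holding Column at Q: Row gets 11 from Q but could get 13 by switching to S. Row has a profitable deviation.

No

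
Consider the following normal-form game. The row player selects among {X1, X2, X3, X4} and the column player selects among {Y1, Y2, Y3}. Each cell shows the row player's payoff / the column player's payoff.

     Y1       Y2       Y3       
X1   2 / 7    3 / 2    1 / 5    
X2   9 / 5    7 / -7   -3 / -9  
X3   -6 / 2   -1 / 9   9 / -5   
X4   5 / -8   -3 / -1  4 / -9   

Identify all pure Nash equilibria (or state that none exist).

(X2, Y1)

Find each player's best response to every opponent strategy; NE are the intersections.
The row player's best responses — vs Y1: X2 (payoff 9); vs Y2: X2 (payoff 7); vs Y3: X3 (payoff 9).
The column player's best responses — vs X1: Y1 (payoff 7); vs X2: Y1 (payoff 5); vs X3: Y2 (payoff 9); vs X4: Y2 (payoff -1).
The only mutual best response is (X2, Y1); neither player gains by switching there.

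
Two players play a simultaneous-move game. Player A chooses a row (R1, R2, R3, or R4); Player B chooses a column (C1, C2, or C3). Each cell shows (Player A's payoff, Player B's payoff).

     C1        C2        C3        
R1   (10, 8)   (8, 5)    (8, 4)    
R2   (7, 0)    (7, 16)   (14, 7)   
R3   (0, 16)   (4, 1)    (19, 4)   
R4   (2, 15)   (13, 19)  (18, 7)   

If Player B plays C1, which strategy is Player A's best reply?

R1

With Player B fixed at C1, Player A's payoffs are: R1 → 10, R2 → 7, R3 → 0, R4 → 2.
The maximum is 10, achieved by R1.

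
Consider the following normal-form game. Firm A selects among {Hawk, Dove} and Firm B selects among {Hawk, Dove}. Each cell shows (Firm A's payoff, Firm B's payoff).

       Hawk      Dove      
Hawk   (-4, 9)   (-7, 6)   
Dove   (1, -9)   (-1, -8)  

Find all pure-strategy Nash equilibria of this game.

Check mutual best responses: a cell is a NE iff neither player can gain by unilaterally deviating.
Firm A's best responses — vs Hawk: Dove (payoff 1); vs Dove: Dove (payoff -1).
Firm B's best responses — vs Hawk: Hawk (payoff 9); vs Dove: Dove (payoff -8).
The only mutual best response is (Dove, Dove); neither player gains by switching there.

(Dove, Dove)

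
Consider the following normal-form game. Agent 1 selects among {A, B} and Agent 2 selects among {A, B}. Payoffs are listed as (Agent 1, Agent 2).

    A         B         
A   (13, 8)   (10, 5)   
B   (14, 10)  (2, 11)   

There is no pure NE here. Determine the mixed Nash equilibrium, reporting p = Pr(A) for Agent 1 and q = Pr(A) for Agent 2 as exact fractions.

Each player's mixing probability is pinned down by making the *other* player indifferent.
Agent 2 indifferent between A and B: p·8 + (1−p)·10 = p·5 + (1−p)·11 ⟹ 10 + (-2)p = 11 + (-6)p ⟹ p = 1/4.
Agent 1 indifferent between A and B: q·13 + (1−q)·10 = q·14 + (1−q)·2 ⟹ 10 + 3q = 2 + 12q ⟹ q = 8/9.

p = 1/4, q = 8/9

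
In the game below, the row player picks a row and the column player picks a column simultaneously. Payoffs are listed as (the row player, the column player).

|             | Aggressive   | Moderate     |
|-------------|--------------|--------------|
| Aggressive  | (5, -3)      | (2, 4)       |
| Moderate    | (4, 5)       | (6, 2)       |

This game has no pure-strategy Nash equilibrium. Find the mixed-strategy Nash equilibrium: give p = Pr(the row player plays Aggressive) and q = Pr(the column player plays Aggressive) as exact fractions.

In a mixed NE each player is indifferent between their pure strategies, so the opponent's mix sets the indifference.
The column player indifferent between Aggressive and Moderate: p·(-3) + (1−p)·5 = p·4 + (1−p)·2 ⟹ 5 + (-8)p = 2 + 2p ⟹ p = 3/10.
The row player indifferent between Aggressive and Moderate: q·5 + (1−q)·2 = q·4 + (1−q)·6 ⟹ 2 + 3q = 6 + (-2)q ⟹ q = 4/5.

p = 3/10, q = 4/5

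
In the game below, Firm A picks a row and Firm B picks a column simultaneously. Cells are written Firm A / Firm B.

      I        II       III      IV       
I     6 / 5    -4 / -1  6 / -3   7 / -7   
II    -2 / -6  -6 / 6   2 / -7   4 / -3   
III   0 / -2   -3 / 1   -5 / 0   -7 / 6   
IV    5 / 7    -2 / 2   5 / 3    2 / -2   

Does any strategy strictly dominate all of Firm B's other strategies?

A strategy is strictly dominant if it gives Firm B a strictly higher payoff than every other strategy, against every choice by the opponent.
I is not dominant: against II, II gives 6 > -6.
II is not dominant: against I, I gives 5 > -1.
III is not dominant: against I, I gives 5 > -3.
IV is not dominant: against I, I gives 5 > -7.
No single strategy is best against every opponent action.

None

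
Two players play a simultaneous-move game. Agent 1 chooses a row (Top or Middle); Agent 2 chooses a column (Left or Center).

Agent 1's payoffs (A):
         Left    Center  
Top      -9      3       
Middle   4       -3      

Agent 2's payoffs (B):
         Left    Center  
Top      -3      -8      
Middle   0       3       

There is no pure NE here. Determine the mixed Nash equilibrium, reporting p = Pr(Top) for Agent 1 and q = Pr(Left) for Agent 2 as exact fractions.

In a mixed NE each player is indifferent between their pure strategies, so the opponent's mix sets the indifference.
Agent 2 indifferent between Left and Center: p·(-3) + (1−p)·0 = p·(-8) + (1−p)·3 ⟹ 0 + (-3)p = 3 + (-11)p ⟹ p = 3/8.
Agent 1 indifferent between Top and Middle: q·(-9) + (1−q)·3 = q·4 + (1−q)·(-3) ⟹ 3 + (-12)q = (-3) + 7q ⟹ q = 6/19.

p = 3/8, q = 6/19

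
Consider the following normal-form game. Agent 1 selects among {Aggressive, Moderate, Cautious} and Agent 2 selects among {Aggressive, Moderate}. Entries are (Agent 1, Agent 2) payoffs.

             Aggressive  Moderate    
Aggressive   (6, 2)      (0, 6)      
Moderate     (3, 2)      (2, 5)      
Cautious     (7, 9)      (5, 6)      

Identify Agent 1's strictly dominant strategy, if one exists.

A strategy is strictly dominant if it gives Agent 1 a strictly higher payoff than every other strategy, against every choice by the opponent.
Cautious strictly dominates: vs Aggressive: 7 > each of {6, 3}; vs Moderate: 5 > each of {0, 2}.

Cautious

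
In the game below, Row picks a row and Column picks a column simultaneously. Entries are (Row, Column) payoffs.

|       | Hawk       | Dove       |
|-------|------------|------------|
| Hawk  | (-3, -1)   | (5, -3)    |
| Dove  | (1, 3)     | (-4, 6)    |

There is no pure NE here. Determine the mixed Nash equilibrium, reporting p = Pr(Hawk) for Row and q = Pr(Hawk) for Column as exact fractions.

p = 3/5, q = 9/13

In a mixed NE each player is indifferent between their pure strategies, so the opponent's mix sets the indifference.
Column indifferent between Hawk and Dove: p·(-1) + (1−p)·3 = p·(-3) + (1−p)·6 ⟹ 3 + (-4)p = 6 + (-9)p ⟹ p = 3/5.
Row indifferent between Hawk and Dove: q·(-3) + (1−q)·5 = q·1 + (1−q)·(-4) ⟹ 5 + (-8)q = (-4) + 5q ⟹ q = 9/13.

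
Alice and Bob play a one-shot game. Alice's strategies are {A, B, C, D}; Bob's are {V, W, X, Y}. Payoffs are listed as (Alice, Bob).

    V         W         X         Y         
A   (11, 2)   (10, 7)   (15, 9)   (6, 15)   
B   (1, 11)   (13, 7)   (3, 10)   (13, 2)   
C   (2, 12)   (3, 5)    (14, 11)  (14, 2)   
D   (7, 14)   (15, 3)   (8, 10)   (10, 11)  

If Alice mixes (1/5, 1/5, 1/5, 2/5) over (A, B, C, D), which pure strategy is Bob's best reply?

V

Compute Bob's expected payoff from each pure strategy against the given mix.
V: (1/5)·2 + (1/5)·11 + (1/5)·12 + (2/5)·14 = 53/5
W: (1/5)·7 + (1/5)·7 + (1/5)·5 + (2/5)·3 = 5
X: (1/5)·9 + (1/5)·10 + (1/5)·11 + (2/5)·10 = 10
Y: (1/5)·15 + (1/5)·2 + (1/5)·2 + (2/5)·11 = 41/5
Highest expected payoff is 53/5, from V.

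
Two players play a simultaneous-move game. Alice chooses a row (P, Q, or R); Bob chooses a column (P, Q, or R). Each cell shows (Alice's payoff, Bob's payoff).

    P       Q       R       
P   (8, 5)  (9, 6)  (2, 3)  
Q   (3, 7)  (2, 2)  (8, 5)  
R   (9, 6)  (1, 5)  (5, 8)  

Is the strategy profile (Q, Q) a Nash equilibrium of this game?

Holding Bob at Q: Alice gets 2 from Q but could get 9 by switching to P. Alice has a profitable deviation.

No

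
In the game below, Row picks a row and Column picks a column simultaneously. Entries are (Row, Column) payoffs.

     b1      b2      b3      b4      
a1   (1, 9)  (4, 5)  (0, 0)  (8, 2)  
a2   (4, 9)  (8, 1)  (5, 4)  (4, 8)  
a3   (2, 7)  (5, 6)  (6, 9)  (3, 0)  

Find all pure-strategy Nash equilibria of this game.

Check mutual best responses: a cell is a NE iff neither player can gain by unilaterally deviating.
Row's best responses — vs b1: a2 (payoff 4); vs b2: a2 (payoff 8); vs b3: a3 (payoff 6); vs b4: a1 (payoff 8).
Column's best responses — vs a1: b1 (payoff 9); vs a2: b1 (payoff 9); vs a3: b3 (payoff 9).
Mutual best responses occur at (a2, b1) and (a3, b3); at each, neither player gains by switching.

(a2, b1) and (a3, b3)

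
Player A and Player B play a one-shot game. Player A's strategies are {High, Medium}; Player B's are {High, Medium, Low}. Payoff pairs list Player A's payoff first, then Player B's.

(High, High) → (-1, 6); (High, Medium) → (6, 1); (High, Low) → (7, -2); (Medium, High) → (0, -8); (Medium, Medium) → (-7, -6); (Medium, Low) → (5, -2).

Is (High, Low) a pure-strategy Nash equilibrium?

No

Holding Player B at Low: Player A gets 7 from High, versus 5 from Medium. No profitable deviation for Player A.
Holding Player A at High: Player B gets -2 from Low but could get 6 by switching to High. Player B has a profitable deviation.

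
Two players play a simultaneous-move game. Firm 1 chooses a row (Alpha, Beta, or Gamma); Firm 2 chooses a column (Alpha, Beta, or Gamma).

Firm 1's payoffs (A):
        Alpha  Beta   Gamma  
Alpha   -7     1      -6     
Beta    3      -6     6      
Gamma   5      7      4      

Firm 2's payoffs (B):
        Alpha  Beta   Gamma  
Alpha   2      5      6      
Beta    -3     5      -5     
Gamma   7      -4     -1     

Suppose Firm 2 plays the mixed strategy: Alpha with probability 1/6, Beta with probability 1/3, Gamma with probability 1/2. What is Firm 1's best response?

Gamma

Firm 1's best reply maximizes expected payoff against the mix.
Alpha: (1/6)·(-7) + (1/3)·1 + (1/2)·(-6) = -23/6
Beta: (1/6)·3 + (1/3)·(-6) + (1/2)·6 = 3/2
Gamma: (1/6)·5 + (1/3)·7 + (1/2)·4 = 31/6
Highest expected payoff is 31/6, from Gamma.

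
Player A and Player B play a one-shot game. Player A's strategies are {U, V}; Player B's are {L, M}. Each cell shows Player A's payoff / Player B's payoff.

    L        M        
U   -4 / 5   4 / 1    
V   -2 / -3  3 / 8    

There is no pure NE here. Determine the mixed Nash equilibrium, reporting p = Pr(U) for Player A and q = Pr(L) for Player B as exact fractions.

p = 11/15, q = 1/3

In a mixed NE each player is indifferent between their pure strategies, so the opponent's mix sets the indifference.
Player B indifferent between L and M: p·5 + (1−p)·(-3) = p·1 + (1−p)·8 ⟹ (-3) + 8p = 8 + (-7)p ⟹ p = 11/15.
Player A indifferent between U and V: q·(-4) + (1−q)·4 = q·(-2) + (1−q)·3 ⟹ 4 + (-8)q = 3 + (-5)q ⟹ q = 1/3.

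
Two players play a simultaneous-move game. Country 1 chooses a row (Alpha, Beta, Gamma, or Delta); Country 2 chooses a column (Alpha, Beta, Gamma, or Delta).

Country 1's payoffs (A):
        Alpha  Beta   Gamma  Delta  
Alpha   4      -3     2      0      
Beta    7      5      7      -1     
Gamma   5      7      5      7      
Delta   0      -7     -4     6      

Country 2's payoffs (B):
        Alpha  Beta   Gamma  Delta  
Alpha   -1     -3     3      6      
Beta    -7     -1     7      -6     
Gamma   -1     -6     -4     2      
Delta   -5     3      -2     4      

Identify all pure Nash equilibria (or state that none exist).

(Beta, Gamma) and (Gamma, Delta)

Check mutual best responses: a cell is a NE iff neither player can gain by unilaterally deviating.
Country 1's best responses — vs Alpha: Beta (payoff 7); vs Beta: Gamma (payoff 7); vs Gamma: Beta (payoff 7); vs Delta: Gamma (payoff 7).
Country 2's best responses — vs Alpha: Delta (payoff 6); vs Beta: Gamma (payoff 7); vs Gamma: Delta (payoff 2); vs Delta: Delta (payoff 4).
Mutual best responses occur at (Beta, Gamma) and (Gamma, Delta); at each, neither player gains by switching.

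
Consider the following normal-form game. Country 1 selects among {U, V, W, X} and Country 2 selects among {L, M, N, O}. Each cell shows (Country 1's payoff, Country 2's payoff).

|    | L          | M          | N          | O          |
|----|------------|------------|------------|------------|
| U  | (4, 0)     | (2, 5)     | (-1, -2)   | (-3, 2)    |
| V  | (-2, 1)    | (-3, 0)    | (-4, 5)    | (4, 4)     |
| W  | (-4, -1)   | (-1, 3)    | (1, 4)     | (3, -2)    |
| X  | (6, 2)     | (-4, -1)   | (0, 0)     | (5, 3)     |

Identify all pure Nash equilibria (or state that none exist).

(U, M), (W, N), and (X, O)

Check mutual best responses: a cell is a NE iff neither player can gain by unilaterally deviating.
Country 1's best responses — vs L: X (payoff 6); vs M: U (payoff 2); vs N: W (payoff 1); vs O: X (payoff 5).
Country 2's best responses — vs U: M (payoff 5); vs V: N (payoff 5); vs W: N (payoff 4); vs X: O (payoff 3).
Mutual best responses occur at (U, M), (W, N), and (X, O); at each, neither player gains by switching.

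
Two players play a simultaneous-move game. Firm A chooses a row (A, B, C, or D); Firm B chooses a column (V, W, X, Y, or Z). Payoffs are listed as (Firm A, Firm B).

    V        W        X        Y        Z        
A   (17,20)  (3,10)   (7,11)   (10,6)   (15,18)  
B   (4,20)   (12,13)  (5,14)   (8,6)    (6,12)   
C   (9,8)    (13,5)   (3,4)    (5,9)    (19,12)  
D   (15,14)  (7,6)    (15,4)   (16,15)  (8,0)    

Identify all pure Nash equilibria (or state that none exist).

A profile is a Nash equilibrium when each player is best-responding to the other.
Firm A's best responses — vs V: A (payoff 17); vs W: C (payoff 13); vs X: D (payoff 15); vs Y: D (payoff 16); vs Z: C (payoff 19).
Firm B's best responses — vs A: V (payoff 20); vs B: V (payoff 20); vs C: Z (payoff 12); vs D: Y (payoff 15).
Mutual best responses occur at (A, V), (C, Z), and (D, Y); at each, neither player gains by switching.

(A, V), (C, Z), and (D, Y)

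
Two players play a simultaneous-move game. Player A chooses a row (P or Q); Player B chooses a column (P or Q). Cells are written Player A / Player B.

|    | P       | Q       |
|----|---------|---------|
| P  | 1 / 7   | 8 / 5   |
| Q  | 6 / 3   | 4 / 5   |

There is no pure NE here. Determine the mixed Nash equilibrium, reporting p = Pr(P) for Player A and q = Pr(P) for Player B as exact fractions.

In a mixed NE each player is indifferent between their pure strategies, so the opponent's mix sets the indifference.
Player B indifferent between P and Q: p·7 + (1−p)·3 = p·5 + (1−p)·5 ⟹ 3 + 4p = 5 + 0p ⟹ p = 1/2.
Player A indifferent between P and Q: q·1 + (1−q)·8 = q·6 + (1−q)·4 ⟹ 8 + (-7)q = 4 + 2q ⟹ q = 4/9.

p = 1/2, q = 4/9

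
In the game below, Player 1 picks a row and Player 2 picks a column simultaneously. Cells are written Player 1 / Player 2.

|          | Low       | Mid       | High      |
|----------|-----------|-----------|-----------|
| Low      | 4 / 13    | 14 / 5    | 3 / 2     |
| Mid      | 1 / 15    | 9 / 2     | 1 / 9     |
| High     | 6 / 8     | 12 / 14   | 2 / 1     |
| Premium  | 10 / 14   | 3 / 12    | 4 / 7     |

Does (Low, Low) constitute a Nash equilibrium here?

Holding Player 2 at Low: Player 1 gets 4 from Low but could get 10 by switching to Premium. Player 1 has a profitable deviation.

No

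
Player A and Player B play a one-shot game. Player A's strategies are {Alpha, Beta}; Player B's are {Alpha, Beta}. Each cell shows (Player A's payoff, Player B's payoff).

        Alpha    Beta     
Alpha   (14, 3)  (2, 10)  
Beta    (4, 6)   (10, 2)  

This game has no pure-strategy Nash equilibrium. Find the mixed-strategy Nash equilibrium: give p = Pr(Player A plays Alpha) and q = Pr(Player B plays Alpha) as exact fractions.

p = 4/11, q = 4/9

In a mixed NE each player is indifferent between their pure strategies, so the opponent's mix sets the indifference.
Player B indifferent between Alpha and Beta: p·3 + (1−p)·6 = p·10 + (1−p)·2 ⟹ 6 + (-3)p = 2 + 8p ⟹ p = 4/11.
Player A indifferent between Alpha and Beta: q·14 + (1−q)·2 = q·4 + (1−q)·10 ⟹ 2 + 12q = 10 + (-6)q ⟹ q = 4/9.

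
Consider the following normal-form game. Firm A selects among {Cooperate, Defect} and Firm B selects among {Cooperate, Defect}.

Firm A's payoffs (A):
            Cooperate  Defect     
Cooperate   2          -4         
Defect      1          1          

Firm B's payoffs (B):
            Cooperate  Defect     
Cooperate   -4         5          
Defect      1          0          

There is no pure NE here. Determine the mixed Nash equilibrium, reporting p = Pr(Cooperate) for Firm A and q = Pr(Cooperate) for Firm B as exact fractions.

p = 1/10, q = 5/6

Each player's mixing probability is pinned down by making the *other* player indifferent.
Firm B indifferent between Cooperate and Defect: p·(-4) + (1−p)·1 = p·5 + (1−p)·0 ⟹ 1 + (-5)p = 0 + 5p ⟹ p = 1/10.
Firm A indifferent between Cooperate and Defect: q·2 + (1−q)·(-4) = q·1 + (1−q)·1 ⟹ (-4) + 6q = 1 + 0q ⟹ q = 5/6.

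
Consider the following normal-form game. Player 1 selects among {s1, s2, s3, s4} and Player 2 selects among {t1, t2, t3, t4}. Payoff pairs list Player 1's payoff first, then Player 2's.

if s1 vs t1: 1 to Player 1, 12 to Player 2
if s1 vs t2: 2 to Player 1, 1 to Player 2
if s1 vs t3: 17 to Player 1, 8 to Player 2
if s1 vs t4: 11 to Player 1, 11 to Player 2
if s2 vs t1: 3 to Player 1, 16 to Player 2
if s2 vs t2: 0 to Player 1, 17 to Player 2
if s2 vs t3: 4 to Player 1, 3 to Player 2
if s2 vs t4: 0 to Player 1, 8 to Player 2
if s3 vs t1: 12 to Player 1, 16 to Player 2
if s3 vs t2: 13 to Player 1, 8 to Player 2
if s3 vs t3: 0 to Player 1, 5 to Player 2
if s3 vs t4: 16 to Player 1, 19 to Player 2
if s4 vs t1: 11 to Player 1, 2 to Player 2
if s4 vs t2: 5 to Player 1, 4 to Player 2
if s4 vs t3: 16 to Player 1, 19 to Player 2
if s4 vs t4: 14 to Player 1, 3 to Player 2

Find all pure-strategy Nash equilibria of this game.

(s3, t4)

Check mutual best responses: a cell is a NE iff neither player can gain by unilaterally deviating.
Player 1's best responses — vs t1: s3 (payoff 12); vs t2: s3 (payoff 13); vs t3: s1 (payoff 17); vs t4: s3 (payoff 16).
Player 2's best responses — vs s1: t1 (payoff 12); vs s2: t2 (payoff 17); vs s3: t4 (payoff 19); vs s4: t3 (payoff 19).
The only mutual best response is (s3, t4); neither player gains by switching there.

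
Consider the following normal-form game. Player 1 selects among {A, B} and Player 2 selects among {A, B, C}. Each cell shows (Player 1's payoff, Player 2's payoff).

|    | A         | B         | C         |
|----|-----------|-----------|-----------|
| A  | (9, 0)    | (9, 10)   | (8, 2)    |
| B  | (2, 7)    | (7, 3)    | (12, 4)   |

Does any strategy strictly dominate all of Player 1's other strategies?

Check whether one of Player 1's strategies beats all alternatives regardless of what the opponent does.
A is not dominant: against C, B gives 12 > 8.
B is not dominant: against A, A gives 9 > 2.
No single strategy is best against every opponent action.

None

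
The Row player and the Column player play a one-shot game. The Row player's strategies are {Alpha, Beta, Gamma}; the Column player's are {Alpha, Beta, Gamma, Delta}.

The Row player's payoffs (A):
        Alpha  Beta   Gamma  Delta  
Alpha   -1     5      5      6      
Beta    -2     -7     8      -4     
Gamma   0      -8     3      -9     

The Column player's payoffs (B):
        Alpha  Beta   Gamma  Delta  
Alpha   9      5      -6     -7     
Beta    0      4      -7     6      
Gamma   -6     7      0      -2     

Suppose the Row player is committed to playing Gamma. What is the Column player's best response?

With the Row player fixed at Gamma, the Column player's payoffs are: Alpha → -6, Beta → 7, Gamma → 0, Delta → -2.
The maximum is 7, achieved by Beta.

Beta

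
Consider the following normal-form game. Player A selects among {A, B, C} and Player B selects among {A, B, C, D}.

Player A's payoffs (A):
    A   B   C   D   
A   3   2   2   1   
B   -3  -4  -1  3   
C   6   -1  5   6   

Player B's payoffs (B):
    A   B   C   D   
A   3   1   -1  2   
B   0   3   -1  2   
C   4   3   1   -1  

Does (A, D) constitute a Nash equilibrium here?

No

Holding Player B at D: Player A gets 1 from A but could get 6 by switching to C. Player A has a profitable deviation.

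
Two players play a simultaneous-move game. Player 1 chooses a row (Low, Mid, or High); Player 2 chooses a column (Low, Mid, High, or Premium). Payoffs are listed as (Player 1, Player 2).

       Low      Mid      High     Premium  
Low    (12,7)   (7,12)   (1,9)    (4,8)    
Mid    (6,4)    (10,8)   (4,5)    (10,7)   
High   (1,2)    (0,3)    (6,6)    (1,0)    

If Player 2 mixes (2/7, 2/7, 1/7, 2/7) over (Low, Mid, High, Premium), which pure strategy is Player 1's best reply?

Mid

Compute Player 1's expected payoff from each pure strategy against the given mix.
Low: (2/7)·12 + (2/7)·7 + (1/7)·1 + (2/7)·4 = 47/7
Mid: (2/7)·6 + (2/7)·10 + (1/7)·4 + (2/7)·10 = 8
High: (2/7)·1 + (2/7)·0 + (1/7)·6 + (2/7)·1 = 10/7
Highest expected payoff is 8, from Mid.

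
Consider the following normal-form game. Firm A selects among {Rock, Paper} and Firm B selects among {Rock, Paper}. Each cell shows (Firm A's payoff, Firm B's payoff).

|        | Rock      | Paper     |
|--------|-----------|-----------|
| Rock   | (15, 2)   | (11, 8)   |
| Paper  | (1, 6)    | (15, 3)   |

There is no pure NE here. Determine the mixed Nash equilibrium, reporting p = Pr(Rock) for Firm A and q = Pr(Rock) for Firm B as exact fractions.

In a mixed NE each player is indifferent between their pure strategies, so the opponent's mix sets the indifference.
Firm B indifferent between Rock and Paper: p·2 + (1−p)·6 = p·8 + (1−p)·3 ⟹ 6 + (-4)p = 3 + 5p ⟹ p = 1/3.
Firm A indifferent between Rock and Paper: q·15 + (1−q)·11 = q·1 + (1−q)·15 ⟹ 11 + 4q = 15 + (-14)q ⟹ q = 2/9.

p = 1/3, q = 2/9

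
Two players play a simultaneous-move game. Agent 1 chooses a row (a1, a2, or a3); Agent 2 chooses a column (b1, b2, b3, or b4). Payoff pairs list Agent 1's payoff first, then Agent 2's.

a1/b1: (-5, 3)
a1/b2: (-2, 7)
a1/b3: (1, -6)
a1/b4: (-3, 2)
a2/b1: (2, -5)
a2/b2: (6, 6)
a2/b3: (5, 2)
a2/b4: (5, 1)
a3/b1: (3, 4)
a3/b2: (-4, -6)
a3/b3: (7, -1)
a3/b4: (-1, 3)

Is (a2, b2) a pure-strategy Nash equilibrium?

Holding Agent 2 at b2: Agent 1 gets 6 from a2, versus -2 from a1, -4 from a3. No profitable deviation for Agent 1.
Holding Agent 1 at a2: Agent 2 gets 6 from b2, versus -5 from b1, 2 from b3, 1 from b4. No profitable deviation for Agent 2 either.

Yes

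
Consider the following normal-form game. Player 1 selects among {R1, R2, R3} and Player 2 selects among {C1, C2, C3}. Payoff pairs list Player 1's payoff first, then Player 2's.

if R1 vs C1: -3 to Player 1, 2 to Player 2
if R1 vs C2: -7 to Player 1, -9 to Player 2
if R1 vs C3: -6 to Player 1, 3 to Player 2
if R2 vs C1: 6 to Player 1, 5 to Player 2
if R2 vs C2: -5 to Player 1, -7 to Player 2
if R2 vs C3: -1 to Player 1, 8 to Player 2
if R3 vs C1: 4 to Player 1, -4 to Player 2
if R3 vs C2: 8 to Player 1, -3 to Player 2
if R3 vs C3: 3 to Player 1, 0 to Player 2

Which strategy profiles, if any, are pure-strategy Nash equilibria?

Check mutual best responses: a cell is a NE iff neither player can gain by unilaterally deviating.
Player 1's best responses — vs C1: R2 (payoff 6); vs C2: R3 (payoff 8); vs C3: R3 (payoff 3).
Player 2's best responses — vs R1: C3 (payoff 3); vs R2: C3 (payoff 8); vs R3: C3 (payoff 0).
The only mutual best response is (R3, C3); neither player gains by switching there.

(R3, C3)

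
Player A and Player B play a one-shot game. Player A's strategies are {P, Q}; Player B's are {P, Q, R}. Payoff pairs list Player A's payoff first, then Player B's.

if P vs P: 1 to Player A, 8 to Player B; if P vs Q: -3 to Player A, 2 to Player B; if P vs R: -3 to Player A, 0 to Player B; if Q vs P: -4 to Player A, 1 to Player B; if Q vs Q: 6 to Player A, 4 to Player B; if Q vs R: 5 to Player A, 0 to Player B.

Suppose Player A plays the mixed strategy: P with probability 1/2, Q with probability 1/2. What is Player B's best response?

Player B's best reply maximizes expected payoff against the mix.
P: (1/2)·8 + (1/2)·1 = 9/2
Q: (1/2)·2 + (1/2)·4 = 3
R: (1/2)·0 + (1/2)·0 = 0
Highest expected payoff is 9/2, from P.

P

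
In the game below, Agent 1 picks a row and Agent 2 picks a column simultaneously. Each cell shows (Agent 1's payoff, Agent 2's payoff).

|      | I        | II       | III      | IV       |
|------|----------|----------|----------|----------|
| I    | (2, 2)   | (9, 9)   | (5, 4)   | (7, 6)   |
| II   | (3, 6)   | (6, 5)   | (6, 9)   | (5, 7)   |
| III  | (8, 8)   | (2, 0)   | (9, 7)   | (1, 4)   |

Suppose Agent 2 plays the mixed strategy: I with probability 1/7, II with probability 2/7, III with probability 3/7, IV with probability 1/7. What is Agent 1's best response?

I

Compute Agent 1's expected payoff from each pure strategy against the given mix.
I: (1/7)·2 + (2/7)·9 + (3/7)·5 + (1/7)·7 = 6
II: (1/7)·3 + (2/7)·6 + (3/7)·6 + (1/7)·5 = 38/7
III: (1/7)·8 + (2/7)·2 + (3/7)·9 + (1/7)·1 = 40/7
Highest expected payoff is 6, from I.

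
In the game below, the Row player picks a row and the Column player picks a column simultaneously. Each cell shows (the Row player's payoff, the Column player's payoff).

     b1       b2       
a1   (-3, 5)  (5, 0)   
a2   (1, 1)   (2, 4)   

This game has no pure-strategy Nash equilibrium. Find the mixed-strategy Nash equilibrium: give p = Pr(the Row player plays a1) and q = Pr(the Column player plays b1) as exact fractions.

p = 3/8, q = 3/7

Each player's mixing probability is pinned down by making the *other* player indifferent.
The Column player indifferent between b1 and b2: p·5 + (1−p)·1 = p·0 + (1−p)·4 ⟹ 1 + 4p = 4 + (-4)p ⟹ p = 3/8.
The Row player indifferent between a1 and a2: q·(-3) + (1−q)·5 = q·1 + (1−q)·2 ⟹ 5 + (-8)q = 2 + (-1)q ⟹ q = 3/7.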